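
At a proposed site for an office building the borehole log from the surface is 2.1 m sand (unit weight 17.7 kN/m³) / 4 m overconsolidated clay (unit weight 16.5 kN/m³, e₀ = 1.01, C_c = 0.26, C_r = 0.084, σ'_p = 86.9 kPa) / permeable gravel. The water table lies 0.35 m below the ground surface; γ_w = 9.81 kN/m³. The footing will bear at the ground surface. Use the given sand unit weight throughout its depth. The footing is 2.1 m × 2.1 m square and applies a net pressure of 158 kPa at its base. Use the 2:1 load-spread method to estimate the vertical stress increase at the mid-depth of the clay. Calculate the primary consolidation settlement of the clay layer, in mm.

Mid-depth of clay below the ground surface: z = 2.1 + 4/2 = 4.1 m.
Total vertical stress at mid-clay: σ_v = 17.7×2.1 + 16.5×2 = 70.17 kPa.
Pore pressure: u = 9.81×(4.1 − 0.35) = 36.788 kPa.
Initial effective stress: σ'_0 = σ_v − u = 70.17 − 36.788 = 33.382 kPa.
Stress increase at mid-clay by the 2:1 spreading method:
Δσ = qBL/((B+z)(L+z)) = 158×2.1×2.1/((2.1+4.1)(2.1+4.1)) = 18.126 kPa
Final effective stress: σ'_f = 33.382 + 18.126 = 51.508 kPa.
σ'_f = 51.508 ≤ σ'_p = 86.9 kPa, so the clay remains overconsolidated and only the recompression index applies:
S_c = C_r·H/(1+e₀)·log₁₀(σ'_f/σ'_0) = 0.084×4/2.01×log₁₀(51.508/33.382)
    = 0.16716 × 0.18836 = 0.03149 m

S_c ≈ 31.5 mm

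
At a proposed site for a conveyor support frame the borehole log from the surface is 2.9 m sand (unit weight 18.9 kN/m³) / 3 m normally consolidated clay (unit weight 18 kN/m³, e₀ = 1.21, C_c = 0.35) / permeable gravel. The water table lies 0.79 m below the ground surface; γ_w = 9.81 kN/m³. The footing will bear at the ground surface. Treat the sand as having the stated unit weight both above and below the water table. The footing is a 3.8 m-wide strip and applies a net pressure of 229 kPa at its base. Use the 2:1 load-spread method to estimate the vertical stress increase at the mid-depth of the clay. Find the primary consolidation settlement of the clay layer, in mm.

S_c ≈ 246 mm

Mid-depth of clay below the ground surface: z = 2.9 + 3/2 = 4.4 m.
Total vertical stress at mid-clay: σ_v = 18.9×2.9 + 18×1.5 = 81.81 kPa.
Pore pressure: u = 9.81×(4.4 − 0.79) = 35.414 kPa.
Initial effective stress: σ'_0 = σ_v − u = 81.81 − 35.414 = 46.396 kPa.
Stress increase at mid-clay by the 2:1 spreading method:
Δσ = qB/(B+z) = 229×3.8/(3.8+4.4) = 106.12 kPa
Final effective stress: σ'_f = σ'_0 + Δσ = 46.396 + 106.12 = 152.52 kPa.
Normally consolidated clay, so the full stress increment lies on the virgin compression line:
S_c = C_c·H/(1+e₀)·log₁₀(σ'_f/σ'_0) = 0.35×3/(1+1.21)×log₁₀(152.52/46.396)
    = 0.47511 × 0.51685 = 0.2456 m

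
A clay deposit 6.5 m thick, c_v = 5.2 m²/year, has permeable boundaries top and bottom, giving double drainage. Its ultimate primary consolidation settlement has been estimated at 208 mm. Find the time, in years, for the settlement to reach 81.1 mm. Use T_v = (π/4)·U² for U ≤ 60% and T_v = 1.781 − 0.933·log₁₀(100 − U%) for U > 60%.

Drainage path length: H_d = H/2 = 3.25 m (double drainage).
U = S(t)/S_ult = 81.1/208 = 0.3899.
U ≤ 60%: T_v = (π/4)·U² = (π/4)×0.3899² = 0.1194.
t = T_v·H_d²/c_v = 0.1194×3.25²/5.2 = 0.2425 years.

t ≈ 0.243 years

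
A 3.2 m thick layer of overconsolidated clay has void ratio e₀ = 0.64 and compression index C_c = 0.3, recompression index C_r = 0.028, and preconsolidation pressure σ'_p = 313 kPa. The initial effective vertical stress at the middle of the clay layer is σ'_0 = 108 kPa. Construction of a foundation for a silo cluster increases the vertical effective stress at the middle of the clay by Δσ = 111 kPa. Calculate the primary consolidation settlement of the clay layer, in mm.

Final effective stress: σ'_f = 108 + 111 = 219 kPa.
σ'_f = 219 ≤ σ'_p = 313 kPa, so the clay remains overconsolidated and only the recompression index applies:
S_c = C_r·H/(1+e₀)·log₁₀(σ'_f/σ'_0) = 0.028×3.2/1.64×log₁₀(219/108)
    = 0.054634 × 0.30702 = 0.01677 m

S_c ≈ 16.8 mm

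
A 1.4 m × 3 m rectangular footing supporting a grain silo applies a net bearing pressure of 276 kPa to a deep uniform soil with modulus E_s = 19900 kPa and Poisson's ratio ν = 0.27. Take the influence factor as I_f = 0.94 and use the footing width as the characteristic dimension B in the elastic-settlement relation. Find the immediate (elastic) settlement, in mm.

S_e ≈ 16.9 mm

Immediate (elastic) settlement: S_e = q·B·(1−ν²)/E_s · I_f.
S_e = 276 × 1.4 × (1 − 0.27²) / 19900 × 0.94
    = 276 × 1.4 × 0.9271 / 19900 × 0.94
    = 0.01692 m = 16.92 mm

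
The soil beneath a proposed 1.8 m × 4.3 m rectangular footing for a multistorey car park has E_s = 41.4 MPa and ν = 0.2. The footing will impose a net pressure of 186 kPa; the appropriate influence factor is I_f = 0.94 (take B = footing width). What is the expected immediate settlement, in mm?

S_e ≈ 7.3 mm

Immediate (elastic) settlement: S_e = q·B·(1−ν²)/E_s · I_f.
E_s = 41.4 MPa = 41400 kPa.
S_e = 186 × 1.8 × (1 − 0.2²) / 41400 × 0.94
    = 186 × 1.8 × 0.96 / 41400 × 0.94
    = 0.007298 m = 7.298 mm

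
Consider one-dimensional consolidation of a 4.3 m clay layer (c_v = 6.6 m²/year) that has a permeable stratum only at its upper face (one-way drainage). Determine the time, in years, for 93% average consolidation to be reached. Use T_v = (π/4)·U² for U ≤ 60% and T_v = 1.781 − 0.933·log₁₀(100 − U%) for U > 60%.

t ≈ 2.78 years

Drainage path length: H_d = H = 4.3 m (single drainage).
U > 60%: T_v = 1.781 − 0.933·log₁₀(100 − 93) = 0.99252.
t = T_v·H_d²/c_v = 0.99252×4.3²/6.6 = 2.781 years.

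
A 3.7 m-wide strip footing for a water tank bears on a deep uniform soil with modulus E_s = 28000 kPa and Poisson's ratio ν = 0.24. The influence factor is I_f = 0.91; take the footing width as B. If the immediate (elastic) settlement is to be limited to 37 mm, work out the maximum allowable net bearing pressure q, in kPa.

q ≈ 326 kPa

S_e = q·B·(1−ν²)/E_s · I_f  ⇒  q = S_e·E_s / (B·(1−ν²)·I_f).
q = 0.037 × 28000 / (3.7 × 0.9424 × 0.91) = 326.5 kPa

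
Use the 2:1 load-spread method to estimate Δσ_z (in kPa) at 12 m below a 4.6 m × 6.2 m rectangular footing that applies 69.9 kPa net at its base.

By the 2:1 method the load spreads at 1 horizontal : 2 vertical, so at depth z the loaded area has grown by z in each plan dimension:
Δσ = qBL/((B+z)(L+z)) = 69.9×4.6×6.2/((4.6+12)(6.2+12)) = 6.5985 kPa

Δσ_z ≈ 6.6 kPa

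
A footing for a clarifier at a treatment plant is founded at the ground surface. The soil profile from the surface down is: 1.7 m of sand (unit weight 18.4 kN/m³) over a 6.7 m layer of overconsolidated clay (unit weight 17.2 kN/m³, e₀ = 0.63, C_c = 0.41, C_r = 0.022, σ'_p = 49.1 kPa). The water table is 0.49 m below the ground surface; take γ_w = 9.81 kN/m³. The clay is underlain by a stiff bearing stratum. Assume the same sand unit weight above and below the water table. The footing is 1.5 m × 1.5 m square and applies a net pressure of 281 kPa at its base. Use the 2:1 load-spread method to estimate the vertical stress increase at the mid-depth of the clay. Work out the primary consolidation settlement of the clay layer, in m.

Mid-depth of clay below the ground surface: z = 1.7 + 6.7/2 = 5.05 m.
Total vertical stress at mid-clay: σ_v = 18.4×1.7 + 17.2×3.35 = 88.9 kPa.
Pore pressure: u = 9.81×(5.05 − 0.49) = 44.734 kPa.
Initial effective stress: σ'_0 = σ_v − u = 88.9 − 44.734 = 44.166 kPa.
Stress increase at mid-clay by the 2:1 spreading method:
Δσ = qBL/((B+z)(L+z)) = 281×1.5×1.5/((1.5+5.05)(1.5+5.05)) = 14.737 kPa
Final effective stress: σ'_f = 44.166 + 14.737 = 58.903 kPa.
σ'_f = 58.903 > σ'_p = 49.1 kPa, so the stress path crosses the preconsolidation pressure — recompression up to σ'_p, then virgin compression beyond:
S_c = H/(1+e₀)·[C_r·log₁₀(σ'_p/σ'_0) + C_c·log₁₀(σ'_f/σ'_p)]
    = 6.7/1.63 × [0.022×log₁₀(49.1/44.166) + 0.41×log₁₀(58.903/49.1)]
    = 4.1104 × [0.0010119 + 0.032413] = 0.1374 m

S_c ≈ 0.137 m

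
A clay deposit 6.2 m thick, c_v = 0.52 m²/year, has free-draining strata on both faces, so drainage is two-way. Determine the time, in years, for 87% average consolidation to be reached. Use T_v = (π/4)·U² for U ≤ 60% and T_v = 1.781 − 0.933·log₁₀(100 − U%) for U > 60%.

Drainage path length: H_d = H/2 = 3.1 m (double drainage).
U > 60%: T_v = 1.781 − 0.933·log₁₀(100 − 87) = 0.74169.
t = T_v·H_d²/c_v = 0.74169×3.1²/0.52 = 13.71 years.

t ≈ 13.7 years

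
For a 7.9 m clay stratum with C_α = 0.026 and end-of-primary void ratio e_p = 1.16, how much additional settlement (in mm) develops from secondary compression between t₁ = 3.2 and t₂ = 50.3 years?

S_s ≈ 114 mm

Secondary compression: S_s = C_α·H/(1+e_p)·log₁₀(t₂/t₁)
S_s = 0.026×7.9/(1+1.16)×log₁₀(50.3/3.2)
    = 0.09509 × 1.196 = 0.1138 m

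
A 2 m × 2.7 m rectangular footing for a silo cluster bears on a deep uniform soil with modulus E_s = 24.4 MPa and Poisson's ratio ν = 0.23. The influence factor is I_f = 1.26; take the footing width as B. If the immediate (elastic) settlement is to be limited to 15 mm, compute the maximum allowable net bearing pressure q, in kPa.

q ≈ 153 kPa

E_s = 24.4 MPa = 24400 kPa.
S_e = q·B·(1−ν²)/E_s · I_f  ⇒  q = S_e·E_s / (B·(1−ν²)·I_f).
q = 0.015 × 24400 / (2 × 0.9471 × 1.26) = 153.4 kPa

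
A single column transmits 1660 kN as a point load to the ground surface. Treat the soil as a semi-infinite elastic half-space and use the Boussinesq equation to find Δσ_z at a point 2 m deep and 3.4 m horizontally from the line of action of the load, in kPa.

Δσ_z ≈ 6.64 kPa

Boussinesq vertical stress below a point load on an elastic half-space:
Δσ_z = 3P/(2πz²) · [1 + (r/z)²]^(−5/2)
r/z = 3.4/2 = 1.7; [1+(r/z)²]^(−5/2) = 0.033506.
Δσ_z = 3×1660/(2π×2²) × 0.033506 = 198.15 × 0.033506 = 6.639 kPa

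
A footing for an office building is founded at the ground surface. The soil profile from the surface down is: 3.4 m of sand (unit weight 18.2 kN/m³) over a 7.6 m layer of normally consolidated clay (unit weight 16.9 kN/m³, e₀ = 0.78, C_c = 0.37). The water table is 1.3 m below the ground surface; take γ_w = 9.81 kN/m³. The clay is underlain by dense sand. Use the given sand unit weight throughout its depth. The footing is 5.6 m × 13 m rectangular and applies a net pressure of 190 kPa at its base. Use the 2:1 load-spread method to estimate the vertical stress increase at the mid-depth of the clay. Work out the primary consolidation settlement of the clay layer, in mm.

S_c ≈ 397 mm

Mid-depth of clay below the ground surface: z = 3.4 + 7.6/2 = 7.2 m.
Total vertical stress at mid-clay: σ_v = 18.2×3.4 + 16.9×3.8 = 126.1 kPa.
Pore pressure: u = 9.81×(7.2 − 1.3) = 57.879 kPa.
Initial effective stress: σ'_0 = σ_v − u = 126.1 − 57.879 = 68.221 kPa.
Stress increase at mid-clay by the 2:1 spreading method:
Δσ = qBL/((B+z)(L+z)) = 190×5.6×13/((5.6+7.2)(13+7.2)) = 53.496 kPa
Final effective stress: σ'_f = σ'_0 + Δσ = 68.221 + 53.496 = 121.72 kPa.
Normally consolidated clay, so the full stress increment lies on the virgin compression line:
S_c = C_c·H/(1+e₀)·log₁₀(σ'_f/σ'_0) = 0.37×7.6/(1+0.78)×log₁₀(121.72/68.221)
    = 1.5798 × 0.25144 = 0.3972 m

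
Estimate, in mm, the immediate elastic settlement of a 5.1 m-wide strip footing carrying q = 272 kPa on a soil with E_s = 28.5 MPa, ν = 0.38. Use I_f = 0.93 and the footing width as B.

S_e ≈ 38.7 mm

Immediate (elastic) settlement: S_e = q·B·(1−ν²)/E_s · I_f.
E_s = 28.5 MPa = 28500 kPa.
S_e = 272 × 5.1 × (1 − 0.38²) / 28500 × 0.93
    = 272 × 5.1 × 0.8556 / 28500 × 0.93
    = 0.03873 m = 38.73 mm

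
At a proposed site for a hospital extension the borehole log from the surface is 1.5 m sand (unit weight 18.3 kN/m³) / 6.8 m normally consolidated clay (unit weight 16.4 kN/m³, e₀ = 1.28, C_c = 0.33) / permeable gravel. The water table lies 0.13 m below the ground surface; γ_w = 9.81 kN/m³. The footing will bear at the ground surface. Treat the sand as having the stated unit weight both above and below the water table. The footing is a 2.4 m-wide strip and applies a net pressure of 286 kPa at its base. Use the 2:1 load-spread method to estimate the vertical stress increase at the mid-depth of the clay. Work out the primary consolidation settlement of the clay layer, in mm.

S_c ≈ 545 mm

Mid-depth of clay below the ground surface: z = 1.5 + 6.8/2 = 4.9 m.
Total vertical stress at mid-clay: σ_v = 18.3×1.5 + 16.4×3.4 = 83.21 kPa.
Pore pressure: u = 9.81×(4.9 − 0.13) = 46.794 kPa.
Initial effective stress: σ'_0 = σ_v − u = 83.21 − 46.794 = 36.416 kPa.
Stress increase at mid-clay by the 2:1 spreading method:
Δσ = qB/(B+z) = 286×2.4/(2.4+4.9) = 94.027 kPa
Final effective stress: σ'_f = σ'_0 + Δσ = 36.416 + 94.027 = 130.44 kPa.
Normally consolidated clay, so the full stress increment lies on the virgin compression line:
S_c = C_c·H/(1+e₀)·log₁₀(σ'_f/σ'_0) = 0.33×6.8/(1+1.28)×log₁₀(130.44/36.416)
    = 0.98421 × 0.55412 = 0.5454 m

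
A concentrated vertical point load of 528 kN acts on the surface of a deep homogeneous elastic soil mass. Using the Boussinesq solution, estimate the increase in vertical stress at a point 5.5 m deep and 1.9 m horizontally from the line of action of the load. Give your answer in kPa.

Δσ_z ≈ 6.29 kPa

Boussinesq vertical stress below a point load on an elastic half-space:
Δσ_z = 3P/(2πz²) · [1 + (r/z)²]^(−5/2)
r/z = 1.9/5.5 = 0.34545; [1+(r/z)²]^(−5/2) = 0.75439.
Δσ_z = 3×528/(2π×5.5²) × 0.75439 = 8.3339 × 0.75439 = 6.287 kPa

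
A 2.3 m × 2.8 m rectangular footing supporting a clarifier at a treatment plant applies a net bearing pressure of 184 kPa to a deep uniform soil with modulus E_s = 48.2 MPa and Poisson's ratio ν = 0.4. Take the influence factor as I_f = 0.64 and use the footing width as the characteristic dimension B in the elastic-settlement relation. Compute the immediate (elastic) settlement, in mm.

S_e ≈ 4.72 mm

Immediate (elastic) settlement: S_e = q·B·(1−ν²)/E_s · I_f.
E_s = 48.2 MPa = 48200 kPa.
S_e = 184 × 2.3 × (1 − 0.4²) / 48200 × 0.64
    = 184 × 2.3 × 0.84 / 48200 × 0.64
    = 0.00472 m = 4.72 mm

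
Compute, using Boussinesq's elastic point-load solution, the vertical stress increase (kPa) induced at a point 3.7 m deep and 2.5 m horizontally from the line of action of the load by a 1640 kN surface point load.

Boussinesq vertical stress below a point load on an elastic half-space:
Δσ_z = 3P/(2πz²) · [1 + (r/z)²]^(−5/2)
r/z = 2.5/3.7 = 0.67568; [1+(r/z)²]^(−5/2) = 0.39057.
Δσ_z = 3×1640/(2π×3.7²) × 0.39057 = 57.198 × 0.39057 = 22.34 kPa

Δσ_z ≈ 22.3 kPa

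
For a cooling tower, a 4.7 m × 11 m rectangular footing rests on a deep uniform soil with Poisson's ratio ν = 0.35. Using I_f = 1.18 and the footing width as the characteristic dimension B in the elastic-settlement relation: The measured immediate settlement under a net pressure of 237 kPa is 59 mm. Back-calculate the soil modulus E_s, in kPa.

S_e = q·B·(1−ν²)/E_s · I_f  ⇒  E_s = q·B·(1−ν²)·I_f / S_e.
E_s = 237 × 4.7 × 0.8775 × 1.18 / 0.059 = 19550 kPa

E_s ≈ 19500 kPa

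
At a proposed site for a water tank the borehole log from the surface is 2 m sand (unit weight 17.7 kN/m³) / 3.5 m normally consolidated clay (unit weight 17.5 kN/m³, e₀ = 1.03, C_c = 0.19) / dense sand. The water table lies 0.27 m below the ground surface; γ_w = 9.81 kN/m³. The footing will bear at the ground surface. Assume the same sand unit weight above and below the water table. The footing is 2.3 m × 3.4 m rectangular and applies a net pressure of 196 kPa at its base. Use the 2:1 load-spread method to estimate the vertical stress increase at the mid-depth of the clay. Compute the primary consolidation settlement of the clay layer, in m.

Mid-depth of clay below the ground surface: z = 2 + 3.5/2 = 3.75 m.
Total vertical stress at mid-clay: σ_v = 17.7×2 + 17.5×1.75 = 66.025 kPa.
Pore pressure: u = 9.81×(3.75 − 0.27) = 34.139 kPa.
Initial effective stress: σ'_0 = σ_v − u = 66.025 − 34.139 = 31.886 kPa.
Stress increase at mid-clay by the 2:1 spreading method:
Δσ = qBL/((B+z)(L+z)) = 196×2.3×3.4/((2.3+3.75)(3.4+3.75)) = 35.432 kPa
Final effective stress: σ'_f = σ'_0 + Δσ = 31.886 + 35.432 = 67.318 kPa.
Normally consolidated clay, so the full stress increment lies on the virgin compression line:
S_c = C_c·H/(1+e₀)·log₁₀(σ'_f/σ'_0) = 0.19×3.5/(1+1.03)×log₁₀(67.318/31.886)
    = 0.32759 × 0.32453 = 0.1063 m

S_c ≈ 0.106 m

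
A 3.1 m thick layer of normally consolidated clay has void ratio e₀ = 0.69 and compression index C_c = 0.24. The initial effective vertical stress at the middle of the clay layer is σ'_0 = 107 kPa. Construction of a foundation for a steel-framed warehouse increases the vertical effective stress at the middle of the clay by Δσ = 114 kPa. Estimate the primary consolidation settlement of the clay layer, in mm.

S_c ≈ 139 mm

Final effective stress: σ'_f = σ'_0 + Δσ = 107 + 114 = 221 kPa.
Normally consolidated clay, so the full stress increment lies on the virgin compression line:
S_c = C_c·H/(1+e₀)·log₁₀(σ'_f/σ'_0) = 0.24×3.1/(1+0.69)×log₁₀(221/107)
    = 0.44024 × 0.31501 = 0.1387 m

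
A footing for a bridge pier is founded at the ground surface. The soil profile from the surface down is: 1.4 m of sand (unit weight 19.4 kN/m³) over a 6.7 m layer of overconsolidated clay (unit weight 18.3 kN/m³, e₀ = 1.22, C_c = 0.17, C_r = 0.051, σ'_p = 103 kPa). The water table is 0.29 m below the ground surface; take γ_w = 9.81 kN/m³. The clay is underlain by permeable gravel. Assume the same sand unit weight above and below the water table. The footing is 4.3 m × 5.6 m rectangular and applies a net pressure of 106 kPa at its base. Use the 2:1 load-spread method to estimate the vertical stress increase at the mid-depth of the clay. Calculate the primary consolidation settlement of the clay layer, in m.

Mid-depth of clay below the ground surface: z = 1.4 + 6.7/2 = 4.75 m.
Total vertical stress at mid-clay: σ_v = 19.4×1.4 + 18.3×3.35 = 88.465 kPa.
Pore pressure: u = 9.81×(4.75 − 0.29) = 43.753 kPa.
Initial effective stress: σ'_0 = σ_v − u = 88.465 − 43.753 = 44.712 kPa.
Stress increase at mid-clay by the 2:1 spreading method:
Δσ = qBL/((B+z)(L+z)) = 106×4.3×5.6/((4.3+4.75)(5.6+4.75)) = 27.25 kPa
Final effective stress: σ'_f = 44.712 + 27.25 = 71.962 kPa.
σ'_f = 71.962 ≤ σ'_p = 103 kPa, so the clay remains overconsolidated and only the recompression index applies:
S_c = C_r·H/(1+e₀)·log₁₀(σ'_f/σ'_0) = 0.051×6.7/2.22×log₁₀(71.962/44.712)
    = 0.15392 × 0.20668 = 0.03181 m

S_c ≈ 0.0318 m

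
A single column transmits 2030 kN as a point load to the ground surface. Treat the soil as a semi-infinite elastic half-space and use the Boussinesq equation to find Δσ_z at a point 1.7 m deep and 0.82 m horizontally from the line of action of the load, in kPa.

Δσ_z ≈ 199 kPa

Boussinesq vertical stress below a point load on an elastic half-space:
Δσ_z = 3P/(2πz²) · [1 + (r/z)²]^(−5/2)
r/z = 0.82/1.7 = 0.48235; [1+(r/z)²]^(−5/2) = 0.59277.
Δσ_z = 3×2030/(2π×1.7²) × 0.59277 = 335.38 × 0.59277 = 198.8 kPa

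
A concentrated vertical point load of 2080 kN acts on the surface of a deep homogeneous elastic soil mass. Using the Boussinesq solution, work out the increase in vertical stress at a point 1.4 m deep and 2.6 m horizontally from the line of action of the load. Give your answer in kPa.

Boussinesq vertical stress below a point load on an elastic half-space:
Δσ_z = 3P/(2πz²) · [1 + (r/z)²]^(−5/2)
r/z = 2.6/1.4 = 1.8571; [1+(r/z)²]^(−5/2) = 0.023952.
Δσ_z = 3×2080/(2π×1.4²) × 0.023952 = 506.7 × 0.023952 = 12.14 kPa

Δσ_z ≈ 12.1 kPa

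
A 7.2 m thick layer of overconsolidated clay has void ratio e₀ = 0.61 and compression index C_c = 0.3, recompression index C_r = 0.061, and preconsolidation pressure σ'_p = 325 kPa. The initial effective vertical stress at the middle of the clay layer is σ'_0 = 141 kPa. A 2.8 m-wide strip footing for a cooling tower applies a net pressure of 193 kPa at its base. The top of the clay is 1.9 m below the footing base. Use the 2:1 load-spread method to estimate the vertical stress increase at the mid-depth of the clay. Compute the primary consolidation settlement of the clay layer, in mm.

S_c ≈ 45 mm

Mid-depth of clay below the footing base: z = 1.9 + 7.2/2 = 5.5 m.
Stress increase at mid-clay by the 2:1 spreading method:
Δσ = qB/(B+z) = 193×2.8/(2.8+5.5) = 65.108 kPa
Final effective stress: σ'_f = 141 + 65.108 = 206.11 kPa.
σ'_f = 206.11 ≤ σ'_p = 325 kPa, so the clay remains overconsolidated and only the recompression index applies:
S_c = C_r·H/(1+e₀)·log₁₀(σ'_f/σ'_0) = 0.061×7.2/1.61×log₁₀(206.11/141)
    = 0.27279 × 0.16488 = 0.04498 m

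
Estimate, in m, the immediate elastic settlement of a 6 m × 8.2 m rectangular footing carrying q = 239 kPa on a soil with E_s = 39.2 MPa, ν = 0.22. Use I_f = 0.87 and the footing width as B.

Immediate (elastic) settlement: S_e = q·B·(1−ν²)/E_s · I_f.
E_s = 39.2 MPa = 39200 kPa.
S_e = 239 × 6 × (1 − 0.22²) / 39200 × 0.87
    = 239 × 6 × 0.9516 / 39200 × 0.87
    = 0.03029 m

S_e ≈ 0.0303 m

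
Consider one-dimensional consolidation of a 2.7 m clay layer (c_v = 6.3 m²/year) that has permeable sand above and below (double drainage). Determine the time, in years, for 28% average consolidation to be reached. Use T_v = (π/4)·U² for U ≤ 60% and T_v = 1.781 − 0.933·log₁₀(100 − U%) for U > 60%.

t ≈ 0.0178 years

Drainage path length: H_d = H/2 = 1.35 m (double drainage).
U ≤ 60%: T_v = (π/4)·U² = (π/4)×0.28² = 0.061575.
t = T_v·H_d²/c_v = 0.061575×1.35²/6.3 = 0.01781 years.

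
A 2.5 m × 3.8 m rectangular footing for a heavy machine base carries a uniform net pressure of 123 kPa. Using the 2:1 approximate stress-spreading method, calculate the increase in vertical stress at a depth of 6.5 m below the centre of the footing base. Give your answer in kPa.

By the 2:1 method the load spreads at 1 horizontal : 2 vertical, so at depth z the loaded area has grown by z in each plan dimension:
Δσ = qBL/((B+z)(L+z)) = 123×2.5×3.8/((2.5+6.5)(3.8+6.5)) = 12.605 kPa

Δσ_z ≈ 12.6 kPa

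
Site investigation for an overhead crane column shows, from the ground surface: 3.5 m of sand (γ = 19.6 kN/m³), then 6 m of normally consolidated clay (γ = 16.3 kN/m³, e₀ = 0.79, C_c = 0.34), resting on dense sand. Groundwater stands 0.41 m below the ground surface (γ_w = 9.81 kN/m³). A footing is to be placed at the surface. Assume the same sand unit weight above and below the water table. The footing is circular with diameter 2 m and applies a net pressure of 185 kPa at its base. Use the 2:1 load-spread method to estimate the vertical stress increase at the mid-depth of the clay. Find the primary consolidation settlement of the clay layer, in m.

Mid-depth of clay below the ground surface: z = 3.5 + 6/2 = 6.5 m.
Total vertical stress at mid-clay: σ_v = 19.6×3.5 + 16.3×3 = 117.5 kPa.
Pore pressure: u = 9.81×(6.5 − 0.41) = 59.743 kPa.
Initial effective stress: σ'_0 = σ_v − u = 117.5 − 59.743 = 57.757 kPa.
Stress increase at mid-clay by the 2:1 spreading method:
Δσ ≈ qD²/(D+z)² = 185×2²/(2+6.5)² = 10.242 kPa
Final effective stress: σ'_f = σ'_0 + Δσ = 57.757 + 10.242 = 67.999 kPa.
Normally consolidated clay, so the full stress increment lies on the virgin compression line:
S_c = C_c·H/(1+e₀)·log₁₀(σ'_f/σ'_0) = 0.34×6/(1+0.79)×log₁₀(67.999/57.757)
    = 1.1397 × 0.070898 = 0.0808 m

S_c ≈ 0.0808 m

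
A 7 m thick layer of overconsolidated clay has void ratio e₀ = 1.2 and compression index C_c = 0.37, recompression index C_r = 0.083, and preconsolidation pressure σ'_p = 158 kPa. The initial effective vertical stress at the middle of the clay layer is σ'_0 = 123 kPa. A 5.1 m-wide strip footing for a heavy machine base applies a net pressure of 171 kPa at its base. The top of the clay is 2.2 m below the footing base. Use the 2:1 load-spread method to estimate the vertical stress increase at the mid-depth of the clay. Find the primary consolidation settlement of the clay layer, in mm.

Mid-depth of clay below the footing base: z = 2.2 + 7/2 = 5.7 m.
Stress increase at mid-clay by the 2:1 spreading method:
Δσ = qB/(B+z) = 171×5.1/(5.1+5.7) = 80.75 kPa
Final effective stress: σ'_f = 123 + 80.75 = 203.75 kPa.
σ'_f = 203.75 > σ'_p = 158 kPa, so the stress path crosses the preconsolidation pressure — recompression up to σ'_p, then virgin compression beyond:
S_c = H/(1+e₀)·[C_r·log₁₀(σ'_p/σ'_0) + C_c·log₁₀(σ'_f/σ'_p)]
    = 7/2.2 × [0.083×log₁₀(158/123) + 0.37×log₁₀(203.75/158)]
    = 3.1818 × [0.0090264 + 0.040863] = 0.1587 m

S_c ≈ 159 mm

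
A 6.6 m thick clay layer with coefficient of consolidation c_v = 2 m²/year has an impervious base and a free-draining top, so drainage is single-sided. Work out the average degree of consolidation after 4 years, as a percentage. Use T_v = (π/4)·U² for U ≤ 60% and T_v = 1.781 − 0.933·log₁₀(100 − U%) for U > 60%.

Drainage path length: H_d = H = 6.6 m (single drainage).
T_v = c_v·t/H_d² = 2×4/6.6² = 0.18365.
T_v = 0.18365 corresponds to the U ≤ 60% branch:
U = √(4T_v/π) = 0.4836

U ≈ 48.4 %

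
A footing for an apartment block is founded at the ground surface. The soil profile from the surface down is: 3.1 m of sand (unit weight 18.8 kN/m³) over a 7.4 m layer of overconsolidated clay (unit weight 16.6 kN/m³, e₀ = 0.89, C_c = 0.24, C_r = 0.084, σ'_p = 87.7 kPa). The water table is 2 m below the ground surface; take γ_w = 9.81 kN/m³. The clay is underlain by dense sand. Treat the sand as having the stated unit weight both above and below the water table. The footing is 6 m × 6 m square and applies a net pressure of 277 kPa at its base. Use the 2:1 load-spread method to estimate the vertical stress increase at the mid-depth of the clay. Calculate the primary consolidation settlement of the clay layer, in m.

S_c ≈ 0.198 m

Mid-depth of clay below the ground surface: z = 3.1 + 7.4/2 = 6.8 m.
Total vertical stress at mid-clay: σ_v = 18.8×3.1 + 16.6×3.7 = 119.7 kPa.
Pore pressure: u = 9.81×(6.8 − 2) = 47.088 kPa.
Initial effective stress: σ'_0 = σ_v − u = 119.7 − 47.088 = 72.612 kPa.
Stress increase at mid-clay by the 2:1 spreading method:
Δσ = qBL/((B+z)(L+z)) = 277×6×6/((6+6.8)(6+6.8)) = 60.864 kPa
Final effective stress: σ'_f = 72.612 + 60.864 = 133.48 kPa.
σ'_f = 133.48 > σ'_p = 87.7 kPa, so the stress path crosses the preconsolidation pressure — recompression up to σ'_p, then virgin compression beyond:
S_c = H/(1+e₀)·[C_r·log₁₀(σ'_p/σ'_0) + C_c·log₁₀(σ'_f/σ'_p)]
    = 7.4/1.89 × [0.084×log₁₀(87.7/72.612) + 0.24×log₁₀(133.48/87.7)]
    = 3.9153 × [0.0068873 + 0.04378] = 0.1984 m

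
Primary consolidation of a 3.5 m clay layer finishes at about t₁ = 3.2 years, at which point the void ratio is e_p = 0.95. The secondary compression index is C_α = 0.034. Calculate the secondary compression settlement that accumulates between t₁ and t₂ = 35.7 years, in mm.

S_s ≈ 63.9 mm

Secondary compression: S_s = C_α·H/(1+e_p)·log₁₀(t₂/t₁)
S_s = 0.034×3.5/(1+0.95)×log₁₀(35.7/3.2)
    = 0.06103 × 1.048 = 0.06393 m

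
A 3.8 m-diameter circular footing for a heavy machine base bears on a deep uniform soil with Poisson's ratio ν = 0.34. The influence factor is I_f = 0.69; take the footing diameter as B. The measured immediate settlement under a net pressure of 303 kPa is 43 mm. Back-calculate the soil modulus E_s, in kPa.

E_s ≈ 16300 kPa

S_e = q·B·(1−ν²)/E_s · I_f  ⇒  E_s = q·B·(1−ν²)·I_f / S_e.
E_s = 303 × 3.8 × 0.8844 × 0.69 / 0.043 = 16340 kPa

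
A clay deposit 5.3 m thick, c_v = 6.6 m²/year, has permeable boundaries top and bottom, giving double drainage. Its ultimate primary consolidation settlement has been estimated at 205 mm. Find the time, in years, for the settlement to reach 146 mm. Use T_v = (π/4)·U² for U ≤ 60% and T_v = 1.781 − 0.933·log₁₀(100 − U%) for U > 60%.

t ≈ 0.447 years

Drainage path length: H_d = H/2 = 2.65 m (double drainage).
U = S(t)/S_ult = 146/205 = 0.7122.
U > 60%: T_v = 1.781 − 0.933·log₁₀(100 − 71.22) = 0.41966.
t = T_v·H_d²/c_v = 0.41966×2.65²/6.6 = 0.4465 years.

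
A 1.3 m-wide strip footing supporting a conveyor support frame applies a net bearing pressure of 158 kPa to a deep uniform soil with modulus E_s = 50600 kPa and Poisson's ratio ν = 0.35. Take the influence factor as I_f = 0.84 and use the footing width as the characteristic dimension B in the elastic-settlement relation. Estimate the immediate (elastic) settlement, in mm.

Immediate (elastic) settlement: S_e = q·B·(1−ν²)/E_s · I_f.
S_e = 158 × 1.3 × (1 − 0.35²) / 50600 × 0.84
    = 158 × 1.3 × 0.8775 / 50600 × 0.84
    = 0.002992 m = 2.992 mm

S_e ≈ 2.99 mm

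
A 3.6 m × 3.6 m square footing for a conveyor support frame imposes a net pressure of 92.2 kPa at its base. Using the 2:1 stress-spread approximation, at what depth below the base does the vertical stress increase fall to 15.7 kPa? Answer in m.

z ≈ 5.12 m

2:1 spreading — at depth z the loaded area has grown by z in each plan dimension:
qB²/(B+z)² = Δσ_z ⇒ z = B(√(q/Δσ_z) − 1) = 3.6×(√(92.2/15.7) − 1) = 5.124 m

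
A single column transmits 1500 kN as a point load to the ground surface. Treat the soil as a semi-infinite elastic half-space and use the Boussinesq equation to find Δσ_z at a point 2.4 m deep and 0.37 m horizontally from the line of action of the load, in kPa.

Δσ_z ≈ 117 kPa

Boussinesq vertical stress below a point load on an elastic half-space:
Δσ_z = 3P/(2πz²) · [1 + (r/z)²]^(−5/2)
r/z = 0.37/2.4 = 0.15417; [1+(r/z)²]^(−5/2) = 0.94297.
Δσ_z = 3×1500/(2π×2.4²) × 0.94297 = 124.34 × 0.94297 = 117.2 kPa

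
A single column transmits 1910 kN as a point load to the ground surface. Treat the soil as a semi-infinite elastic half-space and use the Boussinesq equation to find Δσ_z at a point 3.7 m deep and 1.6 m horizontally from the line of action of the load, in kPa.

Δσ_z ≈ 43.4 kPa

Boussinesq vertical stress below a point load on an elastic half-space:
Δσ_z = 3P/(2πz²) · [1 + (r/z)²]^(−5/2)
r/z = 1.6/3.7 = 0.43243; [1+(r/z)²]^(−5/2) = 0.65144.
Δσ_z = 3×1910/(2π×3.7²) × 0.65144 = 66.615 × 0.65144 = 43.4 kPa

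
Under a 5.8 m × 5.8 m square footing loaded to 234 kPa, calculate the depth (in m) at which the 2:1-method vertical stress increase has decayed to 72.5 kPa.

2:1 spreading — at depth z the loaded area has grown by z in each plan dimension:
qB²/(B+z)² = Δσ_z ⇒ z = B(√(q/Δσ_z) − 1) = 5.8×(√(234/72.5) − 1) = 4.62 m

z ≈ 4.62 m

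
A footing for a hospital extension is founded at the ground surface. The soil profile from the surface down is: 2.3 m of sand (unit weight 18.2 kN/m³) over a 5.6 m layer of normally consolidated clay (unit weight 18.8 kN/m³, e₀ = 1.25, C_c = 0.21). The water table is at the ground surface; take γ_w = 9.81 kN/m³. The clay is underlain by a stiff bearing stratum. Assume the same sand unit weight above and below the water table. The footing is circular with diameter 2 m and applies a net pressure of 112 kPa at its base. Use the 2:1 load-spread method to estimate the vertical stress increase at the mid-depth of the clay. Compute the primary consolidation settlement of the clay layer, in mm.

Mid-depth of clay below the ground surface: z = 2.3 + 5.6/2 = 5.1 m.
Total vertical stress at mid-clay: σ_v = 18.2×2.3 + 18.8×2.8 = 94.5 kPa.
Pore pressure: u = 9.81×(5.1 − 0) = 50.031 kPa.
Initial effective stress: σ'_0 = σ_v − u = 94.5 − 50.031 = 44.469 kPa.
Stress increase at mid-clay by the 2:1 spreading method:
Δσ ≈ qD²/(D+z)² = 112×2²/(2+5.1)² = 8.8871 kPa
Final effective stress: σ'_f = σ'_0 + Δσ = 44.469 + 8.8871 = 53.356 kPa.
Normally consolidated clay, so the full stress increment lies on the virgin compression line:
S_c = C_c·H/(1+e₀)·log₁₀(σ'_f/σ'_0) = 0.21×5.6/(1+1.25)×log₁₀(53.356/44.469)
    = 0.52267 × 0.079126 = 0.04136 m

S_c ≈ 41.4 mm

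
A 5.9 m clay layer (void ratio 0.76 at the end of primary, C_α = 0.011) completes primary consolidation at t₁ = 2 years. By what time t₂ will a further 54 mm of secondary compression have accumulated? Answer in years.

S_s = C_α·H/(1+e_p)·log₁₀(t₂/t₁) ⇒ log₁₀(t₂/t₁) = S_s·(1+e_p)/(C_α·H).
log₁₀(t₂/t₁) = 0.054 × (1+0.76) / (0.011×5.9) = 1.464
t₂ = t₁ × 10^1.464 = 2 × 29.13 = 58.27 years

t₂ ≈ 58.3 years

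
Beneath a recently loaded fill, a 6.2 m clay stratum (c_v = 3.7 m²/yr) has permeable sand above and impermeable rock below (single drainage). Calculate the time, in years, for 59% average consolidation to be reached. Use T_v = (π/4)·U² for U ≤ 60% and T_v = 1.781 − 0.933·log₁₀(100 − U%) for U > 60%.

t ≈ 2.84 years

Drainage path length: H_d = H = 6.2 m (single drainage).
U ≤ 60%: T_v = (π/4)·U² = (π/4)×0.59² = 0.2734.
t = T_v·H_d²/c_v = 0.2734×6.2²/3.7 = 2.84 years.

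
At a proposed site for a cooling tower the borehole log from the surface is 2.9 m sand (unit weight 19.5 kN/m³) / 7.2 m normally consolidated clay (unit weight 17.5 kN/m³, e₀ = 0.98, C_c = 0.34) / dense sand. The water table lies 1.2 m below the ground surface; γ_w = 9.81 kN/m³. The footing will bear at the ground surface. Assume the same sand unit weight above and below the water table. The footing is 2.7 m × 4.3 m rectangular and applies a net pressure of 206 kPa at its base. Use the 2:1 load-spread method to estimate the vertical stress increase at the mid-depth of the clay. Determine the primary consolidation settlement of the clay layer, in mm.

Mid-depth of clay below the ground surface: z = 2.9 + 7.2/2 = 6.5 m.
Total vertical stress at mid-clay: σ_v = 19.5×2.9 + 17.5×3.6 = 119.55 kPa.
Pore pressure: u = 9.81×(6.5 − 1.2) = 51.993 kPa.
Initial effective stress: σ'_0 = σ_v − u = 119.55 − 51.993 = 67.557 kPa.
Stress increase at mid-clay by the 2:1 spreading method:
Δσ = qBL/((B+z)(L+z)) = 206×2.7×4.3/((2.7+6.5)(4.3+6.5)) = 24.071 kPa
Final effective stress: σ'_f = σ'_0 + Δσ = 67.557 + 24.071 = 91.628 kPa.
Normally consolidated clay, so the full stress increment lies on the virgin compression line:
S_c = C_c·H/(1+e₀)·log₁₀(σ'_f/σ'_0) = 0.34×7.2/(1+0.98)×log₁₀(91.628/67.557)
    = 1.2364 × 0.13236 = 0.1636 m

S_c ≈ 164 mm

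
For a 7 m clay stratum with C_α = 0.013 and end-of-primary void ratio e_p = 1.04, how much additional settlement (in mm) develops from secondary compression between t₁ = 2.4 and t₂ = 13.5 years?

S_s ≈ 33.5 mm

Secondary compression: S_s = C_α·H/(1+e_p)·log₁₀(t₂/t₁)
S_s = 0.013×7/(1+1.04)×log₁₀(13.5/2.4)
    = 0.04461 × 0.7501 = 0.03346 m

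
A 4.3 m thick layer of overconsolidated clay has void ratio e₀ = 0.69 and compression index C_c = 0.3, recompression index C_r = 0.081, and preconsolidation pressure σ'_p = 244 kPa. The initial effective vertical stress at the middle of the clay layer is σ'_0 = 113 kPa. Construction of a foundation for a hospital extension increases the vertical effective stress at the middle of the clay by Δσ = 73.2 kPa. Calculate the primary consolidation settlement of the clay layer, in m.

S_c ≈ 0.0447 m

Final effective stress: σ'_f = 113 + 73.2 = 186.2 kPa.
σ'_f = 186.2 ≤ σ'_p = 244 kPa, so the clay remains overconsolidated and only the recompression index applies:
S_c = C_r·H/(1+e₀)·log₁₀(σ'_f/σ'_0) = 0.081×4.3/1.69×log₁₀(186.2/113)
    = 0.2061 × 0.2169 = 0.0447 m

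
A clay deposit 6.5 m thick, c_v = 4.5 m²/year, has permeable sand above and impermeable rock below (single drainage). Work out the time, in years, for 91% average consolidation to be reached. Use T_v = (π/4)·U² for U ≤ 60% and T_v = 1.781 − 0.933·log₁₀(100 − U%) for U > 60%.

Drainage path length: H_d = H = 6.5 m (single drainage).
U > 60%: T_v = 1.781 − 0.933·log₁₀(100 − 91) = 0.89069.
t = T_v·H_d²/c_v = 0.89069×6.5²/4.5 = 8.363 years.

t ≈ 8.36 years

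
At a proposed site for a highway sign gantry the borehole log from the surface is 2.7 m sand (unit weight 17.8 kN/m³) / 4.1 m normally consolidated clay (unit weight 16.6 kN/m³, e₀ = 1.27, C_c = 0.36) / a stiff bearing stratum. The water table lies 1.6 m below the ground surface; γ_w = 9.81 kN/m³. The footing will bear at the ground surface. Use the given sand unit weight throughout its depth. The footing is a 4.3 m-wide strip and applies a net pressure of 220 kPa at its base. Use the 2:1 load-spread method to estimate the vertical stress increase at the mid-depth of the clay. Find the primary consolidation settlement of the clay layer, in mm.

Mid-depth of clay below the ground surface: z = 2.7 + 4.1/2 = 4.75 m.
Total vertical stress at mid-clay: σ_v = 17.8×2.7 + 16.6×2.05 = 82.09 kPa.
Pore pressure: u = 9.81×(4.75 − 1.6) = 30.902 kPa.
Initial effective stress: σ'_0 = σ_v − u = 82.09 − 30.902 = 51.188 kPa.
Stress increase at mid-clay by the 2:1 spreading method:
Δσ = qB/(B+z) = 220×4.3/(4.3+4.75) = 104.53 kPa
Final effective stress: σ'_f = σ'_0 + Δσ = 51.188 + 104.53 = 155.72 kPa.
Normally consolidated clay, so the full stress increment lies on the virgin compression line:
S_c = C_c·H/(1+e₀)·log₁₀(σ'_f/σ'_0) = 0.36×4.1/(1+1.27)×log₁₀(155.72/51.188)
    = 0.65022 × 0.48318 = 0.3142 m

S_c ≈ 314 mm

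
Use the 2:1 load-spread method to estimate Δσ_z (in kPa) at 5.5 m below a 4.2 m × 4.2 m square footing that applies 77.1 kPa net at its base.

Δσ_z ≈ 14.5 kPa

By the 2:1 method the load spreads at 1 horizontal : 2 vertical, so at depth z the loaded area has grown by z in each plan dimension:
Δσ = qBL/((B+z)(L+z)) = 77.1×4.2×4.2/((4.2+5.5)(4.2+5.5)) = 14.455 kPa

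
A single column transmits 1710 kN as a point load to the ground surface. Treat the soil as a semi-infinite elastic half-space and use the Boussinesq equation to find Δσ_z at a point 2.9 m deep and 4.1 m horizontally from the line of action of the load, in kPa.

Boussinesq vertical stress below a point load on an elastic half-space:
Δσ_z = 3P/(2πz²) · [1 + (r/z)²]^(−5/2)
r/z = 4.1/2.9 = 1.4138; [1+(r/z)²]^(−5/2) = 0.064214.
Δσ_z = 3×1710/(2π×2.9²) × 0.064214 = 97.083 × 0.064214 = 6.234 kPa

Δσ_z ≈ 6.23 kPa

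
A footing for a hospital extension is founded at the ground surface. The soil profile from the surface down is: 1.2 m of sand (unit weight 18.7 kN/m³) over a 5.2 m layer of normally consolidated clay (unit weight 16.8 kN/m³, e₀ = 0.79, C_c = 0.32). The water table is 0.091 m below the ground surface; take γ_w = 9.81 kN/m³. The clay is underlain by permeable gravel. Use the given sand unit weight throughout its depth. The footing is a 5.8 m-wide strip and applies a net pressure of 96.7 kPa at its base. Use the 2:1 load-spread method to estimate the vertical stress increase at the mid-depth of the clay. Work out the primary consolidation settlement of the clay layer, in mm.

S_c ≈ 439 mm

Mid-depth of clay below the ground surface: z = 1.2 + 5.2/2 = 3.8 m.
Total vertical stress at mid-clay: σ_v = 18.7×1.2 + 16.8×2.6 = 66.12 kPa.
Pore pressure: u = 9.81×(3.8 − 0.091) = 36.385 kPa.
Initial effective stress: σ'_0 = σ_v − u = 66.12 − 36.385 = 29.735 kPa.
Stress increase at mid-clay by the 2:1 spreading method:
Δσ = qB/(B+z) = 96.7×5.8/(5.8+3.8) = 58.423 kPa
Final effective stress: σ'_f = σ'_0 + Δσ = 29.735 + 58.423 = 88.158 kPa.
Normally consolidated clay, so the full stress increment lies on the virgin compression line:
S_c = C_c·H/(1+e₀)·log₁₀(σ'_f/σ'_0) = 0.32×5.2/(1+0.79)×log₁₀(88.158/29.735)
    = 0.92961 × 0.47199 = 0.4388 m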